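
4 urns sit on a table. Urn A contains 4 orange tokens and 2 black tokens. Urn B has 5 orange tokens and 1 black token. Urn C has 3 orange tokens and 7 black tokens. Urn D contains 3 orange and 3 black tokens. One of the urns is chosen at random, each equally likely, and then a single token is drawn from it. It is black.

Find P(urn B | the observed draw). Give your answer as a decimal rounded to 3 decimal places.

0.098

Compute the likelihood of this draw for each case: P(data | urn A) = (2/6) = 1/3; P(data | urn B) = (1/6) = 1/6; P(data | urn C) = (7/10) = 7/10; P(data | urn D) = (3/6) = 1/2.
Multiplying each by its prior: 1/4 · 1/3 = 1/12, 1/4 · 1/6 = 1/24, 1/4 · 7/10 = 7/40, 1/4 · 1/2 = 1/8; these sum to 17/40.
Therefore the posterior P(urn B | data) = (1/24) / (17/40) = 5/51.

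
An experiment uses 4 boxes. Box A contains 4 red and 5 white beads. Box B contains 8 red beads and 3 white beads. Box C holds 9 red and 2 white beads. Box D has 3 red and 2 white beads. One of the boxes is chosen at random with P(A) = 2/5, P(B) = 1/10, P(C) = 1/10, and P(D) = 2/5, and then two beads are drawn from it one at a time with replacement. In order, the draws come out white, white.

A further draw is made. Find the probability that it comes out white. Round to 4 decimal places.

Compute the likelihood of the observed sequence for each case: P(data | box A) = (5/9)(5/9) = 0.30864; P(data | box B) = (3/11)(3/11) = 0.07438; P(data | box C) = (2/11)(2/11) = 0.033058; P(data | box D) = (2/5)(2/5) = 0.16.
Weighting by the prior gives 2/5 · 0.30864 = 0.12346, 1/10 · 0.07438 = 0.007438, 1/10 · 0.033058 = 0.0033058, 2/5 · 0.16 = 0.064; summing to 0.1982.
Dividing through by the total gives posterior P(box A | data) = 0.62289, P(box B | data) = 0.037528, P(box C | data) = 0.016679, P(box D | data) = 0.32291.
The predictive probability is P(white next | data) = (5/9)(0.62289) + (3/11)(0.037528) + (2/11)(0.016679) + (2/5)(0.32291) = 0.48848.

0.4885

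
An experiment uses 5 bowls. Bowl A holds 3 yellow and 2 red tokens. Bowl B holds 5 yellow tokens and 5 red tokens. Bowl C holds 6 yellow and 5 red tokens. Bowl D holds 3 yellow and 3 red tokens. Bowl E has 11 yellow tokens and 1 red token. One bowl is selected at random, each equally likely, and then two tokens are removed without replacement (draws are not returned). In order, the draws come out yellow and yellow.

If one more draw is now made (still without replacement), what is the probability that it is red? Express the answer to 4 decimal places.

Compute the likelihood of the observed sequence for each case: P(data | bowl A) = (3/5)(2/4) = 3/10; P(data | bowl B) = (5/10)(4/9) = 2/9; P(data | bowl C) = (6/11)(5/10) = 3/11; P(data | bowl D) = (3/6)(2/5) = 1/5; P(data | bowl E) = (11/12)(10/11) = 5/6.
The prior-weighted likelihoods are 1/5 · 3/10 = 3/50, 1/5 · 2/9 = 2/45, 1/5 · 3/11 = 3/55, 1/5 · 1/5 = 1/25, 1/5 · 5/6 = 1/6; summing to 181/495.
Dividing through by the total gives posterior P(bowl A | data) = 0.16409, P(bowl B | data) = 0.12155, P(bowl C | data) = 0.14917, P(bowl D | data) = 0.10939, P(bowl E | data) = 0.4558.
So P(red next | data) = Σ P(red next | H) P(H | data) = (2/3)(0.16409) + (5/8)(0.12155) + (5/9)(0.14917) + (3/4)(0.10939) + (1/10)(0.4558) = 0.39586.

0.3959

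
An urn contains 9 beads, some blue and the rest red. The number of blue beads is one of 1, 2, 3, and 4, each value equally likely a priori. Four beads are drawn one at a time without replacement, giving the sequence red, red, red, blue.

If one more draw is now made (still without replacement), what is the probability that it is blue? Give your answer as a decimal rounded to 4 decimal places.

0.2743

Compute the likelihood of the observed sequence for each case: P(data | r = 1) = (8/9)(7/8)(6/7)(1/6) = 0.11111; P(data | r = 2) = (7/9)(6/8)(5/7)(2/6) = 0.13889; P(data | r = 3) = (6/9)(5/8)(4/7)(3/6) = 0.11905; P(data | r = 4) = (5/9)(4/8)(3/7)(4/6) = 0.079365.
Multiplying each by its prior: 1/4 · 0.11111 = 0.027778, 1/4 · 0.13889 = 0.034722, 1/4 · 0.11905 = 0.029762, 1/4 · 0.079365 = 0.019841; summing to 0.1121.
The posterior is then P(r = 1 | data) = 0.24779, P(r = 2 | data) = 0.30973, P(r = 3 | data) = 0.26549, P(r = 4 | data) = 0.17699.
The predictive probability is P(blue next | data) = (0)(0.24779) + (1/5)(0.30973) + (2/5)(0.26549) + (3/5)(0.17699) = 0.27434.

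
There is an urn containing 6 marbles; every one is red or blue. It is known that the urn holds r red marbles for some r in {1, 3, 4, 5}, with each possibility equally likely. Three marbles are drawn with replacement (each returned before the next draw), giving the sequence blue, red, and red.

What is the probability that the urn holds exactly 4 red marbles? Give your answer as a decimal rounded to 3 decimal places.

Compute the likelihood of the observed sequence for each case: P(data | r = 1) = (5/6)(1/6)(1/6) = 5/216; P(data | r = 3) = (3/6)(3/6)(3/6) = 1/8; P(data | r = 4) = (2/6)(4/6)(4/6) = 4/27; P(data | r = 5) = (1/6)(5/6)(5/6) = 25/216.
Weighting by the prior gives 1/4 · 5/216 = 5/864, 1/4 · 1/8 = 1/32, 1/4 · 4/27 = 1/27, 1/4 · 25/216 = 25/864; summing to 89/864.
So P(r = 4 | data) = (1/27) / (89/864) = 32/89.

0.360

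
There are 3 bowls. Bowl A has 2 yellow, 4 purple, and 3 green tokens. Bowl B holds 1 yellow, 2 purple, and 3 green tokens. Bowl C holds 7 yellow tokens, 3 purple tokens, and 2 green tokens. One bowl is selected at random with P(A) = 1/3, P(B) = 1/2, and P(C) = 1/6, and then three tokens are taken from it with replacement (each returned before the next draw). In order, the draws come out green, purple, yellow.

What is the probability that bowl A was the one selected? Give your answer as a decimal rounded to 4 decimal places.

0.3795

The likelihood of the observed sequence under each hypothesis: P(data | bowl A) = (3/9)(4/9)(2/9) = 0.032922; P(data | bowl B) = (3/6)(2/6)(1/6) = 0.027778; P(data | bowl C) = (2/12)(3/12)(7/12) = 0.024306.
Multiplying each by its prior: 1/3 · 0.032922 = 0.010974, 1/2 · 0.027778 = 0.013889, 1/6 · 0.024306 = 0.0040509; summing to 0.028914.
Hence P(bowl A | data) = (0.010974) / (0.028914) = 0.37954.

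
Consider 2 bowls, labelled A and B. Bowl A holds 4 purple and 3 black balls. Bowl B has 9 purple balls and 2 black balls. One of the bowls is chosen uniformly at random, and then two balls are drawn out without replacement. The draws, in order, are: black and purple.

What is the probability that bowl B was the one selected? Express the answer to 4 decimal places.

0.3642

For each hypothesis, P(data | H) works out to: P(data | bowl A) = (3/7)(4/6) = 2/7; P(data | bowl B) = (2/11)(9/10) = 9/55.
Weighting by the prior gives 1/2 · 2/7 = 1/7, 1/2 · 9/55 = 9/110; with total 173/770.
Therefore the posterior P(bowl B | data) = (9/110) / (173/770) = 63/173.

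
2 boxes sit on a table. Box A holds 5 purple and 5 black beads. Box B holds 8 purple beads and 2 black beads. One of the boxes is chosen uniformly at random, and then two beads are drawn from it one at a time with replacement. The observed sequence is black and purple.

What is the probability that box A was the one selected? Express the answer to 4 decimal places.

The likelihood of the observed sequence under each hypothesis: P(data | box A) = (5/10)(5/10) = 1/4; P(data | box B) = (2/10)(8/10) = 4/25.
Weighting by the prior gives 1/2 · 1/4 = 1/8, 1/2 · 4/25 = 2/25; summing to 41/200.
Hence P(box A | data) = (1/8) / (41/200) = 25/41.

0.6098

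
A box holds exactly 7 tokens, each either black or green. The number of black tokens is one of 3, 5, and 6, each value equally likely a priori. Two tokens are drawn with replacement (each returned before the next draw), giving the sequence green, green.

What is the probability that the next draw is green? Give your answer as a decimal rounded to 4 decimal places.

0.4966

For each hypothesis, P(data | H) works out to: P(data | r = 3) = (4/7)(4/7) = 16/49; P(data | r = 5) = (2/7)(2/7) = 4/49; P(data | r = 6) = (1/7)(1/7) = 1/49.
Multiplying each by its prior: 1/3 · 16/49 = 16/147, 1/3 · 4/49 = 4/147, 1/3 · 1/49 = 1/147; summing to 1/7.
Dividing through by the total gives posterior P(r = 3 | data) = 16/21, P(r = 5 | data) = 4/21, P(r = 6 | data) = 1/21.
Averaging over the posterior, P(green next | data) = (4/7)(16/21) + (2/7)(4/21) + (1/7)(1/21) = 73/147.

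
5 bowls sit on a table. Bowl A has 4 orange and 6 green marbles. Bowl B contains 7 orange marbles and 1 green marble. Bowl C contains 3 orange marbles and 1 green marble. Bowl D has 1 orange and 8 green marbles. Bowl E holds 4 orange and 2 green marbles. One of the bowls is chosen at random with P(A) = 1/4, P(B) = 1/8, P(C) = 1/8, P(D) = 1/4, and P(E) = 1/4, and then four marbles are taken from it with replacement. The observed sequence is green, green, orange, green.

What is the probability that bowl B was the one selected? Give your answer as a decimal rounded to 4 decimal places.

Under each hypothesis, the probability of the observed sequence is: P(data | bowl A) = (6/10)(6/10)(4/10)(6/10) = 0.0864; P(data | bowl B) = (1/8)(1/8)(7/8)(1/8) = 0.001709; P(data | bowl C) = (1/4)(1/4)(3/4)(1/4) = 0.011719; P(data | bowl D) = (8/9)(8/9)(1/9)(8/9) = 0.078037; P(data | bowl E) = (2/6)(2/6)(4/6)(2/6) = 0.024691.
Multiplying each by its prior: 1/4 · 0.0864 = 0.0216, 1/8 · 0.001709 = 0.00021362, 1/8 · 0.011719 = 0.0014648, 1/4 · 0.078037 = 0.019509, 1/4 · 0.024691 = 0.0061728; with total 0.048961.
By Bayes' rule, P(bowl B | data) = (0.00021362) / (0.048961) = 0.0043632.

0.0044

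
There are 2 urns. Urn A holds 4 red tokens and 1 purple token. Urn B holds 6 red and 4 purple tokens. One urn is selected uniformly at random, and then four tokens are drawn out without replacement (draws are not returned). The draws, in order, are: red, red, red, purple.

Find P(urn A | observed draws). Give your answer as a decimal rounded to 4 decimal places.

0.6774

The likelihood of the observed sequence under each hypothesis: P(data | urn A) = (4/5)(3/4)(2/3)(1/2) = 1/5; P(data | urn B) = (6/10)(5/9)(4/8)(4/7) = 2/21.
Weighting by the prior gives 1/2 · 1/5 = 1/10, 1/2 · 2/21 = 1/21; these sum to 31/210.
Therefore the posterior P(urn A | data) = (1/10) / (31/210) = 21/31.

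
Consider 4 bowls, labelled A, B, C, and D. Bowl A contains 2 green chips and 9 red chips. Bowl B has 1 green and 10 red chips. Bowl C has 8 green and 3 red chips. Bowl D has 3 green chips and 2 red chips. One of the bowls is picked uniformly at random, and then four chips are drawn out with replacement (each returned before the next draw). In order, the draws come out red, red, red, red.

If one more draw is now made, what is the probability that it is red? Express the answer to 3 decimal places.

For each hypothesis, P(data | H) works out to: P(data | bowl A) = (9/11)(9/11)(9/11)(9/11) = 0.44813; P(data | bowl B) = (10/11)(10/11)(10/11)(10/11) = 0.68301; P(data | bowl C) = (3/11)(3/11)(3/11)(3/11) = 0.0055324; P(data | bowl D) = (2/5)(2/5)(2/5)(2/5) = 0.0256.
The prior-weighted likelihoods are 1/4 · 0.44813 = 0.11203, 1/4 · 0.68301 = 0.17075, 1/4 · 0.0055324 = 0.0013831, 1/4 · 0.0256 = 0.0064; with total 0.29057.
Dividing through by the total gives posterior P(bowl A | data) = 0.38556, P(bowl B | data) = 0.58765, P(bowl C | data) = 0.00476, P(bowl D | data) = 0.022026.
The predictive probability is P(red next | data) = (9/11)(0.38556) + (10/11)(0.58765) + (3/11)(0.00476) + (2/5)(0.022026) = 0.8598.

0.860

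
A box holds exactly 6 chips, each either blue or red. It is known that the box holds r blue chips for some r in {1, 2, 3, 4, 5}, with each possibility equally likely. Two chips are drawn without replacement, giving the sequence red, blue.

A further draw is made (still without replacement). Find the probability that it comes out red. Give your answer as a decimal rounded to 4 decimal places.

Compute the likelihood of the observed sequence for each case: P(data | r = 1) = (5/6)(1/5) = 1/6; P(data | r = 2) = (4/6)(2/5) = 4/15; P(data | r = 3) = (3/6)(3/5) = 3/10; P(data | r = 4) = (2/6)(4/5) = 4/15; P(data | r = 5) = (1/6)(5/5) = 1/6.
The prior-weighted likelihoods are 1/5 · 1/6 = 1/30, 1/5 · 4/15 = 4/75, 1/5 · 3/10 = 3/50, 1/5 · 4/15 = 4/75, 1/5 · 1/6 = 1/30; these sum to 7/30.
Dividing through by the total gives posterior P(r = 1 | data) = 1/7, P(r = 2 | data) = 8/35, P(r = 3 | data) = 9/35, P(r = 4 | data) = 8/35, P(r = 5 | data) = 1/7.
So P(red next | data) = Σ P(red next | H) P(H | data) = (1)(1/7) + (3/4)(8/35) + (1/2)(9/35) + (1/4)(8/35) + (0)(1/7) = 1/2.

0.5000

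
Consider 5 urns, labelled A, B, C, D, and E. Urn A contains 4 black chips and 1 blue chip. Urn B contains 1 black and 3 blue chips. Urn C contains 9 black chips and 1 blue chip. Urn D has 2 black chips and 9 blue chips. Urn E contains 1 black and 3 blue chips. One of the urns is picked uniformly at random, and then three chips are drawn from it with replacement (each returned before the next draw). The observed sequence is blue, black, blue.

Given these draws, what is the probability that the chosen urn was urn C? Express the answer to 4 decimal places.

0.0203

For each hypothesis, P(data | H) works out to: P(data | urn A) = (1/5)(4/5)(1/5) = 0.032; P(data | urn B) = (3/4)(1/4)(3/4) = 0.14062; P(data | urn C) = (1/10)(9/10)(1/10) = 0.009; P(data | urn D) = (9/11)(2/11)(9/11) = 0.12171; P(data | urn E) = (3/4)(1/4)(3/4) = 0.14062.
Weighting by the prior gives 1/5 · 0.032 = 0.0064, 1/5 · 0.14062 = 0.028125, 1/5 · 0.009 = 0.0018, 1/5 · 0.12171 = 0.024343, 1/5 · 0.14062 = 0.028125; these sum to 0.088793.
So P(urn C | data) = (0.0018) / (0.088793) = 0.020272.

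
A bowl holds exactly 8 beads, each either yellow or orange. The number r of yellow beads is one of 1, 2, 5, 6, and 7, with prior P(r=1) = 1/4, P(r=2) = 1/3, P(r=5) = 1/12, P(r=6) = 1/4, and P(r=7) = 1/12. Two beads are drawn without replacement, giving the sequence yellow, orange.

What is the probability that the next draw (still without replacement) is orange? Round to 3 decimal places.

Under each hypothesis, the probability of the observed sequence is: P(data | r = 1) = (1/8)(7/7) = 1/8; P(data | r = 2) = (2/8)(6/7) = 3/14; P(data | r = 5) = (5/8)(3/7) = 15/56; P(data | r = 6) = (6/8)(2/7) = 3/14; P(data | r = 7) = (7/8)(1/7) = 1/8.
Multiplying each by its prior: 1/4 · 1/8 = 1/32, 1/3 · 3/14 = 1/14, 1/12 · 15/56 = 5/224, 1/4 · 3/14 = 3/56, 1/12 · 1/8 = 1/96; these sum to 127/672.
Normalising, the posterior is P(r = 1 | data) = 21/127, P(r = 2 | data) = 48/127, P(r = 5 | data) = 15/127, P(r = 6 | data) = 36/127, P(r = 7 | data) = 7/127.
The predictive probability is P(orange next | data) = (1)(21/127) + (5/6)(48/127) + (1/3)(15/127) + (1/6)(36/127) + (0)(7/127) = 72/127.

0.567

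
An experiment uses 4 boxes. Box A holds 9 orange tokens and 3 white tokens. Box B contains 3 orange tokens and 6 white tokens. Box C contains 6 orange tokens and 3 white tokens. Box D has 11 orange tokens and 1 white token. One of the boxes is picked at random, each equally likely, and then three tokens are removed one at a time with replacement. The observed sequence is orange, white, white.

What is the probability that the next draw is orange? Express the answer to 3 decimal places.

0.507

For each hypothesis, P(data | H) works out to: P(data | box A) = (9/12)(3/12)(3/12) = 0.046875; P(data | box B) = (3/9)(6/9)(6/9) = 0.14815; P(data | box C) = (6/9)(3/9)(3/9) = 0.074074; P(data | box D) = (11/12)(1/12)(1/12) = 0.0063657.
The prior-weighted likelihoods are 1/4 · 0.046875 = 0.011719, 1/4 · 0.14815 = 0.037037, 1/4 · 0.074074 = 0.018519, 1/4 · 0.0063657 = 0.0015914; with total 0.068866.
Normalising, the posterior is P(box A | data) = 0.17017, P(box B | data) = 0.53782, P(box C | data) = 0.26891, P(box D | data) = 0.023109.
Averaging over the posterior, P(orange next | data) = (3/4)(0.17017) + (1/3)(0.53782) + (2/3)(0.26891) + (11/12)(0.023109) = 0.50735.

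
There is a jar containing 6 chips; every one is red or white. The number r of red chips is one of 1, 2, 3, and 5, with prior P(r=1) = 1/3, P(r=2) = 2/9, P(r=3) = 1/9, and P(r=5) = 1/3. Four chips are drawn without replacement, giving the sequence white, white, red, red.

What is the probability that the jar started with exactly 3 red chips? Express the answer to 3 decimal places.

For each hypothesis, P(data | H) works out to: P(data | r = 1) = (5/6)(4/5)(1/4)(0/3) = 0; P(data | r = 2) = (4/6)(3/5)(2/4)(1/3) = 1/15; P(data | r = 3) = (3/6)(2/5)(3/4)(2/3) = 1/10; P(data | r = 5) = (1/6)(0/5) = 0.
Multiplying each by its prior: 1/3 · 0 = 0, 2/9 · 1/15 = 2/135, 1/9 · 1/10 = 1/90, 1/3 · 0 = 0; these sum to 7/270.
By Bayes' rule, P(r = 3 | data) = (1/90) / (7/270) = 3/7.

0.429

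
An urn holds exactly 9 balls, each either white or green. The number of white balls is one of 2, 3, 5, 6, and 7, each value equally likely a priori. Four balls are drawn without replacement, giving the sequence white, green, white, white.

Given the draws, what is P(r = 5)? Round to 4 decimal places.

0.2273

Compute the likelihood of the observed sequence for each case: P(data | r = 2) = (2/9)(7/8)(1/7)(0/6) = 0; P(data | r = 3) = (3/9)(6/8)(2/7)(1/6) = 1/84; P(data | r = 5) = (5/9)(4/8)(4/7)(3/6) = 5/63; P(data | r = 6) = (6/9)(3/8)(5/7)(4/6) = 5/42; P(data | r = 7) = (7/9)(2/8)(6/7)(5/6) = 5/36.
Weighting by the prior gives 1/5 · 0 = 0, 1/5 · 1/84 = 1/420, 1/5 · 5/63 = 1/63, 1/5 · 5/42 = 1/42, 1/5 · 5/36 = 1/36; these sum to 22/315.
So P(r = 5 | data) = (1/63) / (22/315) = 5/22.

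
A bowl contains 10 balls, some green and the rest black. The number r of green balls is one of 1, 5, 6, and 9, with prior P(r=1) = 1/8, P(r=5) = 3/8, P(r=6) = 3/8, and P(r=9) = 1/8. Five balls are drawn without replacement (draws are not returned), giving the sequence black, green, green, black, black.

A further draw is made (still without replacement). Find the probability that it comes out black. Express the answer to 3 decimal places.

For each hypothesis, P(data | H) works out to: P(data | r = 1) = (9/10)(1/9)(0/8) = 0; P(data | r = 5) = (5/10)(5/9)(4/8)(4/7)(3/6) = 5/126; P(data | r = 6) = (4/10)(6/9)(5/8)(3/7)(2/6) = 1/42; P(data | r = 9) = (1/10)(9/9)(8/8)(0/7) = 0.
The prior-weighted likelihoods are 1/8 · 0 = 0, 3/8 · 5/126 = 5/336, 3/8 · 1/42 = 1/112, 1/8 · 0 = 0; these sum to 1/42.
Dividing through by the total gives posterior P(r = 1 | data) = 0, P(r = 5 | data) = 5/8, P(r = 6 | data) = 3/8, P(r = 9 | data) = 0.
So P(black next | data) = Σ P(black next | H) P(H | data) = (2/5)(5/8) + (1/5)(3/8) = 13/40.

0.325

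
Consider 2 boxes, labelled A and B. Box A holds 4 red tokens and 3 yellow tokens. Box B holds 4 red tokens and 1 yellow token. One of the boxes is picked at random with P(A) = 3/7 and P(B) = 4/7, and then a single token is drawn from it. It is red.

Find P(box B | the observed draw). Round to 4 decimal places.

For each hypothesis, P(data | H) works out to: P(data | box A) = (4/7) = 4/7; P(data | box B) = (4/5) = 4/5.
The prior-weighted likelihoods are 3/7 · 4/7 = 12/49, 4/7 · 4/5 = 16/35; with total 172/245.
Hence P(box B | data) = (16/35) / (172/245) = 28/43.

0.6512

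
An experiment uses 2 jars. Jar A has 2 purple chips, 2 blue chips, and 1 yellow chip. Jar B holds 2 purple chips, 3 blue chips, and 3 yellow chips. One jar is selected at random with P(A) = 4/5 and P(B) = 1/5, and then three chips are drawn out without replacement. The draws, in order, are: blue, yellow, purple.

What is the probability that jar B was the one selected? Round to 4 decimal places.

Compute the likelihood of the observed sequence for each case: P(data | jar A) = (2/5)(1/4)(2/3) = 0.066667; P(data | jar B) = (3/8)(3/7)(2/6) = 0.053571.
Multiplying each by its prior: 4/5 · 0.066667 = 0.053333, 1/5 · 0.053571 = 0.010714; these sum to 0.064048.
So P(jar B | data) = (0.010714) / (0.064048) = 0.16729.

0.1673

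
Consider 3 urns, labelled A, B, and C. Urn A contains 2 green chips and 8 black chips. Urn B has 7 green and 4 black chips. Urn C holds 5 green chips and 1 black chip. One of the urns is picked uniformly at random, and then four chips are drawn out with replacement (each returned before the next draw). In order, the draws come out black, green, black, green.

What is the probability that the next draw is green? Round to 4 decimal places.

Under each hypothesis, the probability of the observed sequence is: P(data | urn A) = (8/10)(2/10)(8/10)(2/10) = 0.0256; P(data | urn B) = (4/11)(7/11)(4/11)(7/11) = 0.053548; P(data | urn C) = (1/6)(5/6)(1/6)(5/6) = 0.01929.
Weighting by the prior gives 1/3 · 0.0256 = 0.0085333, 1/3 · 0.053548 = 0.017849, 1/3 · 0.01929 = 0.00643; these sum to 0.032813.
Normalising, the posterior is P(urn A | data) = 0.26006, P(urn B | data) = 0.54398, P(urn C | data) = 0.19596.
So P(green next | data) = Σ P(green next | H) P(H | data) = (1/5)(0.26006) + (7/11)(0.54398) + (5/6)(0.19596) = 0.56148.

0.5615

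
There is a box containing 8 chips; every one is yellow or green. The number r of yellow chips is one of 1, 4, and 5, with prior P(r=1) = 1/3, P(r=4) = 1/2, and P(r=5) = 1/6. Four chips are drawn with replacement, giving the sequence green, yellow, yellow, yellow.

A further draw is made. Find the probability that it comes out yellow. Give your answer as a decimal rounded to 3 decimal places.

The likelihood of the observed sequence under each hypothesis: P(data | r = 1) = (7/8)(1/8)(1/8)(1/8) = 0.001709; P(data | r = 4) = (4/8)(4/8)(4/8)(4/8) = 0.0625; P(data | r = 5) = (3/8)(5/8)(5/8)(5/8) = 0.091553.
Weighting by the prior gives 1/3 · 0.001709 = 0.00056966, 1/2 · 0.0625 = 0.03125, 1/6 · 0.091553 = 0.015259; with total 0.047078.
Dividing through by the total gives posterior P(r = 1 | data) = 0.0121, P(r = 4 | data) = 0.66379, P(r = 5 | data) = 0.32411.
So P(yellow next | data) = Σ P(yellow next | H) P(H | data) = (1/8)(0.0121) + (1/2)(0.66379) + (5/8)(0.32411) = 0.53598.

0.536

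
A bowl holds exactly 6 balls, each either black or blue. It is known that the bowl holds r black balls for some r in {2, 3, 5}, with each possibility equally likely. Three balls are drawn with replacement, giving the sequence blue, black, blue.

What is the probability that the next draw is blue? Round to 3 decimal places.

Under each hypothesis, the probability of the observed sequence is: P(data | r = 2) = (4/6)(2/6)(4/6) = 4/27; P(data | r = 3) = (3/6)(3/6)(3/6) = 1/8; P(data | r = 5) = (1/6)(5/6)(1/6) = 5/216.
Multiplying each by its prior: 1/3 · 4/27 = 4/81, 1/3 · 1/8 = 1/24, 1/3 · 5/216 = 5/648; these sum to 8/81.
The posterior is then P(r = 2 | data) = 1/2, P(r = 3 | data) = 27/64, P(r = 5 | data) = 5/64.
The predictive probability is P(blue next | data) = (2/3)(1/2) + (1/2)(27/64) + (1/6)(5/64) = 107/192.

0.557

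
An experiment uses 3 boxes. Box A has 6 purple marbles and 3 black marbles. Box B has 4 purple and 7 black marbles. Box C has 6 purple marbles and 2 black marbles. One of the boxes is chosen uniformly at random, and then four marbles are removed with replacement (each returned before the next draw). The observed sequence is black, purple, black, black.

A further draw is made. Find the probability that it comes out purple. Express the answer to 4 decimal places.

Compute the likelihood of the observed sequence for each case: P(data | box A) = (3/9)(6/9)(3/9)(3/9) = 0.024691; P(data | box B) = (7/11)(4/11)(7/11)(7/11) = 0.093709; P(data | box C) = (2/8)(6/8)(2/8)(2/8) = 0.011719.
Multiplying each by its prior: 1/3 · 0.024691 = 0.0082305, 1/3 · 0.093709 = 0.031236, 1/3 · 0.011719 = 0.0039062; with total 0.043373.
Dividing through by the total gives posterior P(box A | data) = 0.18976, P(box B | data) = 0.72018, P(box C | data) = 0.090061.
Averaging over the posterior, P(purple next | data) = (2/3)(0.18976) + (4/11)(0.72018) + (3/4)(0.090061) = 0.45594.

0.4559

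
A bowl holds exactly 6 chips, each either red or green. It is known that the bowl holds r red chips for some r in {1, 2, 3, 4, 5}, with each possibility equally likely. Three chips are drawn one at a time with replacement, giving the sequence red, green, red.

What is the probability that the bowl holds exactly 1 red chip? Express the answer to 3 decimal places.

0.048

For each hypothesis, P(data | H) works out to: P(data | r = 1) = (1/6)(5/6)(1/6) = 5/216; P(data | r = 2) = (2/6)(4/6)(2/6) = 2/27; P(data | r = 3) = (3/6)(3/6)(3/6) = 1/8; P(data | r = 4) = (4/6)(2/6)(4/6) = 4/27; P(data | r = 5) = (5/6)(1/6)(5/6) = 25/216.
The prior-weighted likelihoods are 1/5 · 5/216 = 1/216, 1/5 · 2/27 = 2/135, 1/5 · 1/8 = 1/40, 1/5 · 4/27 = 4/135, 1/5 · 25/216 = 5/216; with total 7/72.
By Bayes' rule, P(r = 1 | data) = (1/216) / (7/72) = 1/21.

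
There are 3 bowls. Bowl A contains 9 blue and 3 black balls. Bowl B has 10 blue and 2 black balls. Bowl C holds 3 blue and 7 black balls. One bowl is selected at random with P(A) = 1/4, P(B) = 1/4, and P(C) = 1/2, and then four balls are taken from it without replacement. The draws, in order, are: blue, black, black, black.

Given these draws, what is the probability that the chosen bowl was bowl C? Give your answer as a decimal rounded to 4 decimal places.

Under each hypothesis, the probability of the observed sequence is: P(data | bowl A) = (9/12)(3/11)(2/10)(1/9) = 1/220; P(data | bowl B) = (10/12)(2/11)(1/10)(0/9) = 0; P(data | bowl C) = (3/10)(7/9)(6/8)(5/7) = 1/8.
The prior-weighted likelihoods are 1/4 · 1/220 = 1/880, 1/4 · 0 = 0, 1/2 · 1/8 = 1/16; summing to 7/110.
Hence P(bowl C | data) = (1/16) / (7/110) = 55/56.

0.9821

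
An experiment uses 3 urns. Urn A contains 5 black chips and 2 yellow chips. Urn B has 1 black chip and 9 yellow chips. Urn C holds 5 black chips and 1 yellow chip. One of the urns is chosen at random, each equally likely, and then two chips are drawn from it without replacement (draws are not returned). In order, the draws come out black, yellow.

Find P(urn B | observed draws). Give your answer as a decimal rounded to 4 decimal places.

0.1981

Under each hypothesis, the probability of the observed sequence is: P(data | urn A) = (5/7)(2/6) = 5/21; P(data | urn B) = (1/10)(9/9) = 1/10; P(data | urn C) = (5/6)(1/5) = 1/6.
Multiplying each by its prior: 1/3 · 5/21 = 5/63, 1/3 · 1/10 = 1/30, 1/3 · 1/6 = 1/18; these sum to 53/315.
Hence P(urn B | data) = (1/30) / (53/315) = 21/106.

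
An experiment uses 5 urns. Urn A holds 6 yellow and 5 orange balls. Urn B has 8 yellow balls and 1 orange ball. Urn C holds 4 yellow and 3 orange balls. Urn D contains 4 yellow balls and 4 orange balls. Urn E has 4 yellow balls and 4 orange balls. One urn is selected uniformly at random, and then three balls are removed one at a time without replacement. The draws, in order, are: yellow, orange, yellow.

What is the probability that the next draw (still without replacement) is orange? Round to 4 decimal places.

Under each hypothesis, the probability of the observed sequence is: P(data | urn A) = (6/11)(5/10)(5/9) = 0.15152; P(data | urn B) = (8/9)(1/8)(7/7) = 0.11111; P(data | urn C) = (4/7)(3/6)(3/5) = 0.17143; P(data | urn D) = (4/8)(4/7)(3/6) = 0.14286; P(data | urn E) = (4/8)(4/7)(3/6) = 0.14286.
The prior-weighted likelihoods are 1/5 · 0.15152 = 0.030303, 1/5 · 0.11111 = 0.022222, 1/5 · 0.17143 = 0.034286, 1/5 · 0.14286 = 0.028571, 1/5 · 0.14286 = 0.028571; summing to 0.14395.
The posterior is then P(urn A | data) = 0.21051, P(urn B | data) = 0.15437, P(urn C | data) = 0.23817, P(urn D | data) = 0.19848, P(urn E | data) = 0.19848.
The predictive probability is P(orange next | data) = (1/2)(0.21051) + (0)(0.15437) + (1/2)(0.23817) + (3/5)(0.19848) + (3/5)(0.19848) = 0.46251.

0.4625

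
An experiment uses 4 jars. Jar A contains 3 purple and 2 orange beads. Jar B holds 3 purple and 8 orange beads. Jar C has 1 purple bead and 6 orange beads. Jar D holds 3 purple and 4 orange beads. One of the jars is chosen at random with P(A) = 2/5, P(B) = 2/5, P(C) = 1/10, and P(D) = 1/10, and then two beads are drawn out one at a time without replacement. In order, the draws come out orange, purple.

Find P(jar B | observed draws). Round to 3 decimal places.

0.349

The likelihood of the observed sequence under each hypothesis: P(data | jar A) = (2/5)(3/4) = 0.3; P(data | jar B) = (8/11)(3/10) = 0.21818; P(data | jar C) = (6/7)(1/6) = 0.14286; P(data | jar D) = (4/7)(3/6) = 0.28571.
The prior-weighted likelihoods are 2/5 · 0.3 = 0.12, 2/5 · 0.21818 = 0.087273, 1/10 · 0.14286 = 0.014286, 1/10 · 0.28571 = 0.028571; summing to 0.25013.
Therefore the posterior P(jar B | data) = (0.087273) / (0.25013) = 0.34891.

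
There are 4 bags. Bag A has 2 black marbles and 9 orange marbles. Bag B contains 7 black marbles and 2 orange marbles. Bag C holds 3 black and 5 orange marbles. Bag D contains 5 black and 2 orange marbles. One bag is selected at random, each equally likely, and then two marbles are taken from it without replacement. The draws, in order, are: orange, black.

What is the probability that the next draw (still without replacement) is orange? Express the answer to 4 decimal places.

Under each hypothesis, the probability of the observed sequence is: P(data | bag A) = (9/11)(2/10) = 0.16364; P(data | bag B) = (2/9)(7/8) = 0.19444; P(data | bag C) = (5/8)(3/7) = 0.26786; P(data | bag D) = (2/7)(5/6) = 0.2381.
Weighting by the prior gives 1/4 · 0.16364 = 0.040909, 1/4 · 0.19444 = 0.048611, 1/4 · 0.26786 = 0.066964, 1/4 · 0.2381 = 0.059524; with total 0.21601.
The posterior is then P(bag A | data) = 0.18939, P(bag B | data) = 0.22504, P(bag C | data) = 0.31001, P(bag D | data) = 0.27556.
So P(orange next | data) = Σ P(orange next | H) P(H | data) = (8/9)(0.18939) + (1/7)(0.22504) + (2/3)(0.31001) + (1/5)(0.27556) = 0.46228.

0.4623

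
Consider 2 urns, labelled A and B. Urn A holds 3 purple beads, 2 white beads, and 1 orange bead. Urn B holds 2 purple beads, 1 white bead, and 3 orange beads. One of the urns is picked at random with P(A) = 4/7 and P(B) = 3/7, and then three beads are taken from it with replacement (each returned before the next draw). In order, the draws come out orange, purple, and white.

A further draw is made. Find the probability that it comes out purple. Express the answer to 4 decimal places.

For each hypothesis, P(data | H) works out to: P(data | urn A) = (1/6)(3/6)(2/6) = 1/36; P(data | urn B) = (3/6)(2/6)(1/6) = 1/36.
The prior-weighted likelihoods are 4/7 · 1/36 = 1/63, 3/7 · 1/36 = 1/84; summing to 1/36.
Normalising, the posterior is P(urn A | data) = 4/7, P(urn B | data) = 3/7.
So P(purple next | data) = Σ P(purple next | H) P(H | data) = (1/2)(4/7) + (1/3)(3/7) = 3/7.

0.4286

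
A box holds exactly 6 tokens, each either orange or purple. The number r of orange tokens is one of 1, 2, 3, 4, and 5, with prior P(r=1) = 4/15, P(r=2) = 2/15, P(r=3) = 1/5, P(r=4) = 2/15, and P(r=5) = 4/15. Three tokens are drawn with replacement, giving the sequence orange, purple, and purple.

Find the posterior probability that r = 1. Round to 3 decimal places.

For each hypothesis, P(data | H) works out to: P(data | r = 1) = (1/6)(5/6)(5/6) = 25/216; P(data | r = 2) = (2/6)(4/6)(4/6) = 4/27; P(data | r = 3) = (3/6)(3/6)(3/6) = 1/8; P(data | r = 4) = (4/6)(2/6)(2/6) = 2/27; P(data | r = 5) = (5/6)(1/6)(1/6) = 5/216.
Weighting by the prior gives 4/15 · 25/216 = 5/162, 2/15 · 4/27 = 8/405, 1/5 · 1/8 = 1/40, 2/15 · 2/27 = 4/405, 4/15 · 5/216 = 1/162; these sum to 11/120.
Hence P(r = 1 | data) = (5/162) / (11/120) = 100/297.

0.337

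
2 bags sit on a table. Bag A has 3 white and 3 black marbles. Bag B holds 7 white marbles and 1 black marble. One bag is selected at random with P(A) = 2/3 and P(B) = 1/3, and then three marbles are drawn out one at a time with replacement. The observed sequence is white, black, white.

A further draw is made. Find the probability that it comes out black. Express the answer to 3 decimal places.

Under each hypothesis, the probability of the observed sequence is: P(data | bag A) = (3/6)(3/6)(3/6) = 0.125; P(data | bag B) = (7/8)(1/8)(7/8) = 0.095703.
Weighting by the prior gives 2/3 · 0.125 = 0.083333, 1/3 · 0.095703 = 0.031901; these sum to 0.11523.
The posterior is then P(bag A | data) = 0.72316, P(bag B | data) = 0.27684.
So P(black next | data) = Σ P(black next | H) P(H | data) = (1/2)(0.72316) + (1/8)(0.27684) = 0.39619.

0.396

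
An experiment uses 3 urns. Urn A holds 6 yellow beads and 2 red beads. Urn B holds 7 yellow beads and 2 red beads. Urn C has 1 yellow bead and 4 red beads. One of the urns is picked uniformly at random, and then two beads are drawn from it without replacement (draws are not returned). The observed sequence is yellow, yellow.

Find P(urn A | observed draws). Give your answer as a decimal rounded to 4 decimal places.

0.4787

Under each hypothesis, the probability of the observed sequence is: P(data | urn A) = (6/8)(5/7) = 15/28; P(data | urn B) = (7/9)(6/8) = 7/12; P(data | urn C) = (1/5)(0/4) = 0.
Multiplying each by its prior: 1/3 · 15/28 = 5/28, 1/3 · 7/12 = 7/36, 1/3 · 0 = 0; with total 47/126.
Hence P(urn A | data) = (5/28) / (47/126) = 45/94.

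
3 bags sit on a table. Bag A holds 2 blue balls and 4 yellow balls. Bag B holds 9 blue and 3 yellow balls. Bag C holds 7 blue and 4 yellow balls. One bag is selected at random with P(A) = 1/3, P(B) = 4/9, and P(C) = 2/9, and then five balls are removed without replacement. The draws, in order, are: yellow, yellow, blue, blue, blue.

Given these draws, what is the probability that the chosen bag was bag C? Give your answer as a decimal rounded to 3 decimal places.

For each hypothesis, P(data | H) works out to: P(data | bag A) = (4/6)(3/5)(2/4)(1/3)(0/2) = 0; P(data | bag B) = (3/12)(2/11)(9/10)(8/9)(7/8) = 7/220; P(data | bag C) = (4/11)(3/10)(7/9)(6/8)(5/7) = 1/22.
Multiplying each by its prior: 1/3 · 0 = 0, 4/9 · 7/220 = 7/495, 2/9 · 1/22 = 1/99; summing to 4/165.
Hence P(bag C | data) = (1/99) / (4/165) = 5/12.

0.417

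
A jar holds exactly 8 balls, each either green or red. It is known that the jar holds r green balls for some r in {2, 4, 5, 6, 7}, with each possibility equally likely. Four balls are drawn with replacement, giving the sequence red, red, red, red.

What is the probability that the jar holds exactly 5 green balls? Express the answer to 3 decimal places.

Under each hypothesis, the probability of the observed sequence is: P(data | r = 2) = (6/8)(6/8)(6/8)(6/8) = 0.31641; P(data | r = 4) = (4/8)(4/8)(4/8)(4/8) = 0.0625; P(data | r = 5) = (3/8)(3/8)(3/8)(3/8) = 0.019775; P(data | r = 6) = (2/8)(2/8)(2/8)(2/8) = 0.0039062; P(data | r = 7) = (1/8)(1/8)(1/8)(1/8) = 0.00024414.
Weighting by the prior gives 1/5 · 0.31641 = 0.063281, 1/5 · 0.0625 = 0.0125, 1/5 · 0.019775 = 0.0039551, 1/5 · 0.0039062 = 0.00078125, 1/5 · 0.00024414 = 4.8828e-05; summing to 0.080566.
So P(r = 5 | data) = (0.0039551) / (0.080566) = 0.049091.

0.049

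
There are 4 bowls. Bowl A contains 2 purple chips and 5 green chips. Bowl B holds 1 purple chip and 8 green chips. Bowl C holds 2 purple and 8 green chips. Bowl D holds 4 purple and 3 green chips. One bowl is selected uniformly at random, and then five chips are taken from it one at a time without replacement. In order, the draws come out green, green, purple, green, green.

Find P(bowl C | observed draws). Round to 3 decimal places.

The likelihood of the observed sequence under each hypothesis: P(data | bowl A) = (5/7)(4/6)(2/5)(3/4)(2/3) = 2/21; P(data | bowl B) = (8/9)(7/8)(1/7)(6/6)(5/5) = 1/9; P(data | bowl C) = (8/10)(7/9)(2/8)(6/7)(5/6) = 1/9; P(data | bowl D) = (3/7)(2/6)(4/5)(1/4)(0/3) = 0.
Weighting by the prior gives 1/4 · 2/21 = 1/42, 1/4 · 1/9 = 1/36, 1/4 · 1/9 = 1/36, 1/4 · 0 = 0; these sum to 5/63.
So P(bowl C | data) = (1/36) / (5/63) = 7/20.

0.350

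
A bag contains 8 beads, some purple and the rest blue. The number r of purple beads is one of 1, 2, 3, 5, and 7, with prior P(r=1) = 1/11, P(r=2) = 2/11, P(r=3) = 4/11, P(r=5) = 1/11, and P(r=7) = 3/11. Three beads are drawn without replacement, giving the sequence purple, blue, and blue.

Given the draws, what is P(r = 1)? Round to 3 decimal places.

Compute the likelihood of the observed sequence for each case: P(data | r = 1) = (1/8)(7/7)(6/6) = 1/8; P(data | r = 2) = (2/8)(6/7)(5/6) = 5/28; P(data | r = 3) = (3/8)(5/7)(4/6) = 5/28; P(data | r = 5) = (5/8)(3/7)(2/6) = 5/56; P(data | r = 7) = (7/8)(1/7)(0/6) = 0.
Weighting by the prior gives 1/11 · 1/8 = 1/88, 2/11 · 5/28 = 5/154, 4/11 · 5/28 = 5/77, 1/11 · 5/56 = 5/616, 3/11 · 0 = 0; these sum to 9/77.
Therefore the posterior P(r = 1 | data) = (1/88) / (9/77) = 7/72.

0.097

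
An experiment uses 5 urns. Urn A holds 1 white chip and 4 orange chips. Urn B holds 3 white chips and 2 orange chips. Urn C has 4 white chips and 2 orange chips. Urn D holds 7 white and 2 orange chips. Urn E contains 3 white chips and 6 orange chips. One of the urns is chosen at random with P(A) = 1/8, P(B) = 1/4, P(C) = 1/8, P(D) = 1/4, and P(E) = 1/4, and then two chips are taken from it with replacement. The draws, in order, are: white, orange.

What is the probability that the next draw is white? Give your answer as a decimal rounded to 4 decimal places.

The likelihood of the observed sequence under each hypothesis: P(data | urn A) = (1/5)(4/5) = 0.16; P(data | urn B) = (3/5)(2/5) = 0.24; P(data | urn C) = (4/6)(2/6) = 0.22222; P(data | urn D) = (7/9)(2/9) = 0.17284; P(data | urn E) = (3/9)(6/9) = 0.22222.
Weighting by the prior gives 1/8 · 0.16 = 0.02, 1/4 · 0.24 = 0.06, 1/8 · 0.22222 = 0.027778, 1/4 · 0.17284 = 0.04321, 1/4 · 0.22222 = 0.055556; summing to 0.20654.
Normalising, the posterior is P(urn A | data) = 0.096832, P(urn B | data) = 0.2905, P(urn C | data) = 0.13449, P(urn D | data) = 0.20921, P(urn E | data) = 0.26898.
So P(white next | data) = Σ P(white next | H) P(H | data) = (1/5)(0.096832) + (3/5)(0.2905) + (2/3)(0.13449) + (7/9)(0.20921) + (1/3)(0.26898) = 0.5357.

0.5357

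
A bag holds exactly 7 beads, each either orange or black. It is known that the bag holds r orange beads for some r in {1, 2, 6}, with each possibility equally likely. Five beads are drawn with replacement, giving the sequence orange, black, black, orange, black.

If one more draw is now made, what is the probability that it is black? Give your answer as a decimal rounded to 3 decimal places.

0.728

Compute the likelihood of the observed sequence for each case: P(data | r = 1) = (1/7)(6/7)(6/7)(1/7)(6/7) = 0.012852; P(data | r = 2) = (2/7)(5/7)(5/7)(2/7)(5/7) = 0.02975; P(data | r = 6) = (6/7)(1/7)(1/7)(6/7)(1/7) = 0.002142.
Multiplying each by its prior: 1/3 · 0.012852 = 0.0042839, 1/3 · 0.02975 = 0.0099165, 1/3 · 0.002142 = 0.00071399; with total 0.014914.
The posterior is then P(r = 1 | data) = 0.28723, P(r = 2 | data) = 0.66489, P(r = 6 | data) = 0.047872.
So P(black next | data) = Σ P(black next | H) P(H | data) = (6/7)(0.28723) + (5/7)(0.66489) + (1/7)(0.047872) = 0.72796.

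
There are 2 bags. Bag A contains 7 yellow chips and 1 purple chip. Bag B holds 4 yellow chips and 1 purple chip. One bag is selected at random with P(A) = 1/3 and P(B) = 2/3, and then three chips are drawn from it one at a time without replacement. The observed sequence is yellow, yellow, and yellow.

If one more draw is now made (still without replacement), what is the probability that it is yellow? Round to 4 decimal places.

Compute the likelihood of the observed sequence for each case: P(data | bag A) = (7/8)(6/7)(5/6) = 5/8; P(data | bag B) = (4/5)(3/4)(2/3) = 2/5.
The prior-weighted likelihoods are 1/3 · 5/8 = 5/24, 2/3 · 2/5 = 4/15; these sum to 19/40.
Normalising, the posterior is P(bag A | data) = 25/57, P(bag B | data) = 32/57.
The predictive probability is P(yellow next | data) = (4/5)(25/57) + (1/2)(32/57) = 12/19.

0.6316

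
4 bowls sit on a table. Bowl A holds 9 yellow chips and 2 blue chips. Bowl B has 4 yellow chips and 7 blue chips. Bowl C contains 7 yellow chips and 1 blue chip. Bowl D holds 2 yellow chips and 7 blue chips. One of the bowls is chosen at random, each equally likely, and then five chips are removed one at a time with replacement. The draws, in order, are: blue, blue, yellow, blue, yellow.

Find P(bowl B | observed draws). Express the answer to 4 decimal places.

0.5424

Under each hypothesis, the probability of the observed sequence is: P(data | bowl A) = (2/11)(2/11)(9/11)(2/11)(9/11) = 0.0040236; P(data | bowl B) = (7/11)(7/11)(4/11)(7/11)(4/11) = 0.034076; P(data | bowl C) = (1/8)(1/8)(7/8)(1/8)(7/8) = 0.0014954; P(data | bowl D) = (7/9)(7/9)(2/9)(7/9)(2/9) = 0.023235.
The prior-weighted likelihoods are 1/4 · 0.0040236 = 0.0010059, 1/4 · 0.034076 = 0.008519, 1/4 · 0.0014954 = 0.00037384, 1/4 · 0.023235 = 0.0058087; with total 0.015708.
Hence P(bowl B | data) = (0.008519) / (0.015708) = 0.54235.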